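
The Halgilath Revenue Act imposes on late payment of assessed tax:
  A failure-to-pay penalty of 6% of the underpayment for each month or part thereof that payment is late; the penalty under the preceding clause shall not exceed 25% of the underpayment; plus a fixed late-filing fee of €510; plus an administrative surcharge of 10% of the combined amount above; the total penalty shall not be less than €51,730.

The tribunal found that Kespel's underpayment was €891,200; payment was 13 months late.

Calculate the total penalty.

Accrued rate: 6% × 13 = 78%, capped at 25% → 25%
Failure-to-pay penalty: 25% of €891,200 = €222,800
Penalty before surcharge: €222,800 + €510 = €223,310
Administrative surcharge: 10% of €223,310 = €22,331
Total penalty: €223,310 + €22,331 = €245,641
Minimum €51,730: €245,641 meets the minimum, no increase.

€245,641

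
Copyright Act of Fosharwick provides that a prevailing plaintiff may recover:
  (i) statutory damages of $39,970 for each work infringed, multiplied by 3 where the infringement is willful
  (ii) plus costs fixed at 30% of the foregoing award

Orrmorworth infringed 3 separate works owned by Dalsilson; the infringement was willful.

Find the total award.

$467,649

Statutory damages: 3 × $39,970 = $119,910
Trebled: 3 × $119,910 = $359,730
Costs: 30% of $359,730 = $107,919
Award plus costs: $359,730 + $107,919 = $467,649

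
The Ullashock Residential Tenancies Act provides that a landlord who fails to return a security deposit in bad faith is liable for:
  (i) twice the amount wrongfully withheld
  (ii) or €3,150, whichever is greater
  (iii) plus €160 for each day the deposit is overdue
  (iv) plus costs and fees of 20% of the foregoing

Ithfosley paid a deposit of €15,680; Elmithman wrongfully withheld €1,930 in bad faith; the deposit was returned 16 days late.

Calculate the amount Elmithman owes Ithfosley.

€7,704

Doubled: 2 × €1,930 = €3,860
Minimum €3,150: €3,860 meets the minimum, no increase.
Late-return penalty: 16 × €160 = €2,560
Damages plus late penalty: €3,860 + €2,560 = €6,420
Costs and fees: 20% of €6,420 = €1,284
Total recovery: €6,420 + €1,284 = €7,704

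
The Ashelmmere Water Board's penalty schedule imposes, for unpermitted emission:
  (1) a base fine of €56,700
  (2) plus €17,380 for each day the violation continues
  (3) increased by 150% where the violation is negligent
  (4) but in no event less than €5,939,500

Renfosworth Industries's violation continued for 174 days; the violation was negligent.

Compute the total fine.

€7,702,050

Per-day component: 174 × €17,380 = €3,024,120
Base plus per-day: €56,700 + €3,024,120 = €3,080,820
Enhancement: 150% of €3,080,820 = €4,621,230
Enhanced fine: €3,080,820 + €4,621,230 = €7,702,050
Minimum €5,939,500: €7,702,050 meets the minimum, no increase.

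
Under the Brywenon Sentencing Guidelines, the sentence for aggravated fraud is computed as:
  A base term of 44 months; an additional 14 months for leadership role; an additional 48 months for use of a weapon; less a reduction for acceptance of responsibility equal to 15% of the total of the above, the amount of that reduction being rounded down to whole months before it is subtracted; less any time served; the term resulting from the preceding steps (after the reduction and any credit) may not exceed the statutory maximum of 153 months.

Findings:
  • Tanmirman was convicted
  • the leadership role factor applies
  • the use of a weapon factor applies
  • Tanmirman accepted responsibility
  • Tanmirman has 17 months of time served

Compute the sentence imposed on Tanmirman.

Leadership role enhancement: +14 months
Use of a weapon enhancement: +48 months
Adjusted term: 44 months + 14 months + 48 months = 106 months
Acceptance of responsibility reduction: 15% of 106 months = 15 months (rounded down)
After reduction: 106 − 15 = 91 months
Less time served: 91 months − 17 months = 74 months
Cap at 153 months: 74 months is within the cap, no reduction.

74 months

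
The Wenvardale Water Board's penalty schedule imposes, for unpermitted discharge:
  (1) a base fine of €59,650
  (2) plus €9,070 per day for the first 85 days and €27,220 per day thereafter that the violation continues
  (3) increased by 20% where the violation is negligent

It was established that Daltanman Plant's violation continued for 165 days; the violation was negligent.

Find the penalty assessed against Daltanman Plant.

€3,609,840

First 85 days: 85 × €9,070 = €770,950
Remaining days: (165 − 85) × €27,220 = €2,177,600
Per-day component: €770,950 + €2,177,600 = €2,948,550
Base plus per-day: €59,650 + €2,948,550 = €3,008,200
Enhancement: 20% of €3,008,200 = €601,640
Enhanced fine: €3,008,200 + €601,640 = €3,609,840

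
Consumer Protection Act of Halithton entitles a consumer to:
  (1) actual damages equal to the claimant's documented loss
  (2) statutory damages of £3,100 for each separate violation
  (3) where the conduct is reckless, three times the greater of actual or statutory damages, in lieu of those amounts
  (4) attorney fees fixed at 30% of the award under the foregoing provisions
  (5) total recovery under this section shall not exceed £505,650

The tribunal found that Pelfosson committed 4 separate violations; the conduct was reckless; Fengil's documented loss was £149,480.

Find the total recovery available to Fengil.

£505,650

Statutory damages: 4 × £3,100 = £12,400
Greater of actual damages (£149,480) or statutory damages (£12,400): £149,480
Trebled: 3 × £149,480 = £448,440
Attorney fees: 30% of £448,440 = £134,532
Total before cap: £448,440 + £134,532 = £582,972
Cap at £505,650: £582,972 exceeds the cap → £505,650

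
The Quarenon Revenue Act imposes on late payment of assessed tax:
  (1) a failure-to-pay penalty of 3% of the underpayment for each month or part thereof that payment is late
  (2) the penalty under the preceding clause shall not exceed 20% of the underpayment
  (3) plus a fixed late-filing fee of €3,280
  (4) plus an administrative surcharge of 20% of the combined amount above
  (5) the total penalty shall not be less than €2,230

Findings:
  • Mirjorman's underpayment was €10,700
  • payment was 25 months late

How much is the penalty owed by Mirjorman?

Penalty: €6,504

Accrued rate: 3% × 25 = 75%, capped at 20% → 20%
Failure-to-pay penalty: 20% of €10,700 = €2,140
Penalty before surcharge: €2,140 + €3,280 = €5,420
Administrative surcharge: 20% of €5,420 = €1,084
Total penalty: €5,420 + €1,084 = €6,504
Minimum €2,230: €6,504 meets the minimum, no increase.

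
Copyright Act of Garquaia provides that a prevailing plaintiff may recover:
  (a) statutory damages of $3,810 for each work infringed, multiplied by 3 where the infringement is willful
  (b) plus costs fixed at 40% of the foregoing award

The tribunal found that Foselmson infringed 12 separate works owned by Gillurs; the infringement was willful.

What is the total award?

Statutory damages: 12 × $3,810 = $45,720
Trebled: 3 × $45,720 = $137,160
Costs: 40% of $137,160 = $54,864
Award plus costs: $137,160 + $54,864 = $192,024

Award: $192,024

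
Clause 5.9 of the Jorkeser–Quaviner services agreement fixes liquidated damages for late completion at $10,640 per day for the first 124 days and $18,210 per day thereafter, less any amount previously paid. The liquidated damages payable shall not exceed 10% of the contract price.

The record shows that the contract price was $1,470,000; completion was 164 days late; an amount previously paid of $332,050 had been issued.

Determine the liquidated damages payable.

First 124 days: 124 × $10,640 = $1,319,360
Remaining days: (164 − 124) × $18,210 = $728,400
Accrued per-day damages: $1,319,360 + $728,400 = $2,047,760
Less amount previously paid: $2,047,760 − $332,050 = $1,715,710
Cap: 10% of $1,470,000 = $147,000
Cap at $147,000: $1,715,710 exceeds the cap → $147,000

Liquidated damages: $147,000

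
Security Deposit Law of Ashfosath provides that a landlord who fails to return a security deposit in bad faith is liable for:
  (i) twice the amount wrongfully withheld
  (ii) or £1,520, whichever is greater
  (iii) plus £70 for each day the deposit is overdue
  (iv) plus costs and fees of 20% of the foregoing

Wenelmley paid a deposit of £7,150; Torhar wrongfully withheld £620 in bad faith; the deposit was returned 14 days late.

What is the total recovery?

Doubled: 2 × £620 = £1,240
Minimum £1,520: £1,240 is below the minimum → £1,520
Late-return penalty: 14 × £70 = £980
Damages plus late penalty: £1,520 + £980 = £2,500
Costs and fees: 20% of £2,500 = £500
Total recovery: £2,500 + £500 = £3,000

£3,000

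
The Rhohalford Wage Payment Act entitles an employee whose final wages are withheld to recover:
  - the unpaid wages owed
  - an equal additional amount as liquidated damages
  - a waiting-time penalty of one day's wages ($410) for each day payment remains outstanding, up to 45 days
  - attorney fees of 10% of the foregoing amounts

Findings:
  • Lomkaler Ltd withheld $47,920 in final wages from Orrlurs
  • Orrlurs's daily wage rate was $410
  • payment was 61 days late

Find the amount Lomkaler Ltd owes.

Liquidated damages (equal amount): $47,920
Penalty days: min(61, 45) = 45
Waiting-time penalty: 45 × $410 = $18,450
Subtotal: $47,920 + $47,920 + $18,450 = $114,290
Attorney fees: 10% of $114,290 = $11,429
Total award: $114,290 + $11,429 = $125,719

Total award: $125,719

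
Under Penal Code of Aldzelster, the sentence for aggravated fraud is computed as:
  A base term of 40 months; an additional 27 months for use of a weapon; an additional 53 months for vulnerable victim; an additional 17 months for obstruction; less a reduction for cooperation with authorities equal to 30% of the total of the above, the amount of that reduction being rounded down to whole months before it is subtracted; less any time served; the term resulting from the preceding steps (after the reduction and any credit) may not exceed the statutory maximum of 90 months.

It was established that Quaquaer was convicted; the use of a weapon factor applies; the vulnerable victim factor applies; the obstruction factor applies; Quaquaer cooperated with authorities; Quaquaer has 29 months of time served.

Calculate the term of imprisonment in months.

67 months

Use of a weapon enhancement: +27 months
Vulnerable victim enhancement: +53 months
Obstruction enhancement: +17 months
Adjusted term: 40 months + 27 months + 53 months + 17 months = 137 months
Cooperation with authorities reduction: 30% of 137 months = 41 months (rounded down)
After reduction: 137 − 41 = 96 months
Less time served: 96 months − 29 months = 67 months
Cap at 90 months: 67 months is within the cap, no reduction.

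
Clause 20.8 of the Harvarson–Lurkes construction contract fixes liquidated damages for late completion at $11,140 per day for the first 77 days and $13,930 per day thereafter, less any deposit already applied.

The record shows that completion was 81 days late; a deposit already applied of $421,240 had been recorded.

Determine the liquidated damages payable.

First 77 days: 77 × $11,140 = $857,780
Remaining days: (81 − 77) × $13,930 = $55,720
Accrued per-day damages: $857,780 + $55,720 = $913,500
Less deposit already applied: $913,500 − $421,240 = $492,260

$492,260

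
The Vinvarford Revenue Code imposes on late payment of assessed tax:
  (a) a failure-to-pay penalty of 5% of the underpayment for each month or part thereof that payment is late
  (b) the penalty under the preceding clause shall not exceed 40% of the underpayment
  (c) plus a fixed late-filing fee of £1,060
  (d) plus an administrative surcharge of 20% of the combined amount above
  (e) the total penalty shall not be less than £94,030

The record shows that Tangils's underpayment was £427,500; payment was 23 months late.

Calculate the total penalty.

Accrued rate: 5% × 23 = 115%, capped at 40% → 40%
Failure-to-pay penalty: 40% of £427,500 = £171,000
Penalty before surcharge: £171,000 + £1,060 = £172,060
Administrative surcharge: 20% of £172,060 = £34,412
Total penalty: £172,060 + £34,412 = £206,472
Minimum £94,030: £206,472 meets the minimum, no increase.

Penalty: £206,472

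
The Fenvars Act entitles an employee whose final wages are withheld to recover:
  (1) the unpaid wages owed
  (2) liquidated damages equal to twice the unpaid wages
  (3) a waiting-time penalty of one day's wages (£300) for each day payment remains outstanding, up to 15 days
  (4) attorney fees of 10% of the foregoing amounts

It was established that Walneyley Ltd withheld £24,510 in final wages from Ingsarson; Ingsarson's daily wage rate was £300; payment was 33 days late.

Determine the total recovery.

Doubled: 2 × £24,510 = £49,020
Penalty days: min(33, 15) = 15
Waiting-time penalty: 15 × £300 = £4,500
Subtotal: £24,510 + £49,020 + £4,500 = £78,030
Attorney fees: 10% of £78,030 = £7,803
Total award: £78,030 + £7,803 = £85,833

£85,833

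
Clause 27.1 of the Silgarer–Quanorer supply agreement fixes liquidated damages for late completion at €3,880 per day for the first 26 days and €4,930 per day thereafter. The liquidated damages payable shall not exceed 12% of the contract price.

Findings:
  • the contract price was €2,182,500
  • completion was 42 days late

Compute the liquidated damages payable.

First 26 days: 26 × €3,880 = €100,880
Remaining days: (42 − 26) × €4,930 = €78,880
Accrued per-day damages: €100,880 + €78,880 = €179,760
Cap: 12% of €2,182,500 = €261,900
Cap at €261,900: €179,760 is within the cap, no reduction.

€179,760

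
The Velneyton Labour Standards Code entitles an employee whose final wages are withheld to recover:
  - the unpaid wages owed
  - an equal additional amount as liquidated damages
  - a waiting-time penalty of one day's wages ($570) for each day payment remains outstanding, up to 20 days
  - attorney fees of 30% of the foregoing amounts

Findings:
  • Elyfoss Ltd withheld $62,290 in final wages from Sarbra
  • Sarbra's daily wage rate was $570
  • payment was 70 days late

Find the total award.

Total award: $176,774

Liquidated damages (equal amount): $62,290
Penalty days: min(70, 20) = 20
Waiting-time penalty: 20 × $570 = $11,400
Subtotal: $62,290 + $62,290 + $11,400 = $135,980
Attorney fees: 30% of $135,980 = $40,794
Total award: $135,980 + $40,794 = $176,774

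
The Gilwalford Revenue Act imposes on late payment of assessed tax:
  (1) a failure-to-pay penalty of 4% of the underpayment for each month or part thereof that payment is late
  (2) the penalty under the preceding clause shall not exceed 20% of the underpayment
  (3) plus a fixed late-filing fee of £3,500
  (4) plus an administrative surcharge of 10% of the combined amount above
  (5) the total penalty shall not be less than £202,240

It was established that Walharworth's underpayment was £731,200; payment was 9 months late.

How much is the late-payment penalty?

Accrued rate: 4% × 9 = 36%, capped at 20% → 20%
Failure-to-pay penalty: 20% of £731,200 = £146,240
Penalty before surcharge: £146,240 + £3,500 = £149,740
Administrative surcharge: 10% of £149,740 = £14,974
Total penalty: £149,740 + £14,974 = £164,714
Minimum £202,240: £164,714 is below the minimum → £202,240

£202,240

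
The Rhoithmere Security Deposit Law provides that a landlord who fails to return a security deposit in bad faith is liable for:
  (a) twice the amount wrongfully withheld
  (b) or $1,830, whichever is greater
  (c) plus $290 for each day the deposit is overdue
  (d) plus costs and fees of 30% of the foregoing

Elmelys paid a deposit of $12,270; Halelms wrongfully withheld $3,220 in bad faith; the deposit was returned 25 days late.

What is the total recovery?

Doubled: 2 × $3,220 = $6,440
Minimum $1,830: $6,440 meets the minimum, no increase.
Late-return penalty: 25 × $290 = $7,250
Damages plus late penalty: $6,440 + $7,250 = $13,690
Costs and fees: 30% of $13,690 = $4,107
Total recovery: $13,690 + $4,107 = $17,797

$17,797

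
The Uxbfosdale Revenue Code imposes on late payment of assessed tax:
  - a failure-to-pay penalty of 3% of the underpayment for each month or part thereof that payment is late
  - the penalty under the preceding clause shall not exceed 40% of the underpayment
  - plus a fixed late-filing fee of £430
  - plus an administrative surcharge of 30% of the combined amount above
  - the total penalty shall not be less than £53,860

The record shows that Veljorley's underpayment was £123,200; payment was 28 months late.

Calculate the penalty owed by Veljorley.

£64,623

Accrued rate: 3% × 28 = 84%, capped at 40% → 40%
Failure-to-pay penalty: 40% of £123,200 = £49,280
Penalty before surcharge: £49,280 + £430 = £49,710
Administrative surcharge: 30% of £49,710 = £14,913
Total penalty: £49,710 + £14,913 = £64,623
Minimum £53,860: £64,623 meets the minimum, no increase.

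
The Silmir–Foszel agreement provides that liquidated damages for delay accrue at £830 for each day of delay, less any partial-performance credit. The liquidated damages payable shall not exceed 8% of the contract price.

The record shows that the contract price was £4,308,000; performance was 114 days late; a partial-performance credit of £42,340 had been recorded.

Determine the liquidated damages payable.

£52,280

Per-day damages: 114 × £830 = £94,620
Less partial-performance credit: £94,620 − £42,340 = £52,280
Cap: 8% of £4,308,000 = £344,640
Cap at £344,640: £52,280 is within the cap, no reduction.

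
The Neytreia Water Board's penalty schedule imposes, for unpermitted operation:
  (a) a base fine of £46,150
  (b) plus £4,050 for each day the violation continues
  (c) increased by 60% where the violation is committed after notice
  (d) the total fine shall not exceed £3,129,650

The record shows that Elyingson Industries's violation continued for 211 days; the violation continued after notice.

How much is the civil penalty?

Per-day component: 211 × £4,050 = £854,550
Base plus per-day: £46,150 + £854,550 = £900,700
Enhancement: 60% of £900,700 = £540,420
Enhanced fine: £900,700 + £540,420 = £1,441,120
Cap at £3,129,650: £1,441,120 is within the cap, no reduction.

£1,441,120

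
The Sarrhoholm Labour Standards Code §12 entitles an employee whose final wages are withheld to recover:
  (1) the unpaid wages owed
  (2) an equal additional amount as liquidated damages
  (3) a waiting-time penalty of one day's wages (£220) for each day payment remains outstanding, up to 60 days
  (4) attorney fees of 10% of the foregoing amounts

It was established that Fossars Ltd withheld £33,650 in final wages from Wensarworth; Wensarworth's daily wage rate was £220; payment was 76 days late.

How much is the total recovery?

£88,550

Liquidated damages (equal amount): £33,650
Penalty days: min(76, 60) = 60
Waiting-time penalty: 60 × £220 = £13,200
Subtotal: £33,650 + £33,650 + £13,200 = £80,500
Attorney fees: 10% of £80,500 = £8,050
Total award: £80,500 + £8,050 = £88,550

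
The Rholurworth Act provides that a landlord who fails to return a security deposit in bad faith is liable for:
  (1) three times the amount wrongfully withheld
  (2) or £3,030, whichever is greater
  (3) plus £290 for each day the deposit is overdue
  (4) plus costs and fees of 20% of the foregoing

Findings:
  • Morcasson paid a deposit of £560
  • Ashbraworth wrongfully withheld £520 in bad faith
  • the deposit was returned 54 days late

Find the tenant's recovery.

Trebled: 3 × £520 = £1,560
Minimum £3,030: £1,560 is below the minimum → £3,030
Late-return penalty: 54 × £290 = £15,660
Damages plus late penalty: £3,030 + £15,660 = £18,690
Costs and fees: 20% of £18,690 = £3,738
Total recovery: £18,690 + £3,738 = £22,428

£22,428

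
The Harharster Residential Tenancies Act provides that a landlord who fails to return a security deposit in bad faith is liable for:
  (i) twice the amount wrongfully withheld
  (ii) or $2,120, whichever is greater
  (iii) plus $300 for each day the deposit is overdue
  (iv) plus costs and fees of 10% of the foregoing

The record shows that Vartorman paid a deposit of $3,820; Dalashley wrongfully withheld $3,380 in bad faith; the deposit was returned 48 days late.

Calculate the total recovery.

Doubled: 2 × $3,380 = $6,760
Minimum $2,120: $6,760 meets the minimum, no increase.
Late-return penalty: 48 × $300 = $14,400
Damages plus late penalty: $6,760 + $14,400 = $21,160
Costs and fees: 10% of $21,160 = $2,116
Total recovery: $21,160 + $2,116 = $23,276

Recovery: $23,276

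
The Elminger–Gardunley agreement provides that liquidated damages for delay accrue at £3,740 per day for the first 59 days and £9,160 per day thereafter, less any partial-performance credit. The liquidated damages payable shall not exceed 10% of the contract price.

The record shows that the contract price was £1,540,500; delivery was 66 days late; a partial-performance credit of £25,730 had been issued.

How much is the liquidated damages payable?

First 59 days: 59 × £3,740 = £220,660
Remaining days: (66 − 59) × £9,160 = £64,120
Accrued per-day damages: £220,660 + £64,120 = £284,780
Less partial-performance credit: £284,780 − £25,730 = £259,050
Cap: 10% of £1,540,500 = £154,050
Cap at £154,050: £259,050 exceeds the cap → £154,050

£154,050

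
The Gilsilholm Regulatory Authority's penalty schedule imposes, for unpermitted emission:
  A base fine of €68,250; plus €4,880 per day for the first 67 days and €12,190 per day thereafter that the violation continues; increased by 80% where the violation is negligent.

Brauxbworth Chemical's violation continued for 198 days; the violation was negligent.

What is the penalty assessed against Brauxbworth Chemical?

First 67 days: 67 × €4,880 = €326,960
Remaining days: (198 − 67) × €12,190 = €1,596,890
Per-day component: €326,960 + €1,596,890 = €1,923,850
Base plus per-day: €68,250 + €1,923,850 = €1,992,100
Enhancement: 80% of €1,992,100 = €1,593,680
Enhanced fine: €1,992,100 + €1,593,680 = €3,585,780

Civil penalty: €3,585,780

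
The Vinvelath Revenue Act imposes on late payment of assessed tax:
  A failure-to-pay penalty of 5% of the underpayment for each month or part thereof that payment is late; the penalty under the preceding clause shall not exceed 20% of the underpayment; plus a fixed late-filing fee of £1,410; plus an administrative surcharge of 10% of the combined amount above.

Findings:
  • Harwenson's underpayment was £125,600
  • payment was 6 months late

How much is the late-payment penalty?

£29,183

Accrued rate: 5% × 6 = 30%, capped at 20% → 20%
Failure-to-pay penalty: 20% of £125,600 = £25,120
Penalty before surcharge: £25,120 + £1,410 = £26,530
Administrative surcharge: 10% of £26,530 = £2,653
Total penalty: £26,530 + £2,653 = £29,183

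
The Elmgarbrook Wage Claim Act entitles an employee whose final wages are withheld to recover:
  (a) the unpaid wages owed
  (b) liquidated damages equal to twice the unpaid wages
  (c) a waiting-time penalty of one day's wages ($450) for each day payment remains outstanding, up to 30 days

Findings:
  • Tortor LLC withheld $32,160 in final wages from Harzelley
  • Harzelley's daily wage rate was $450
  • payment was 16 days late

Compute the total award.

$103,680

Doubled: 2 × $32,160 = $64,320
Penalty days: min(16, 30) = 16
Waiting-time penalty: 16 × $450 = $7,200
Total award: $32,160 + $64,320 + $7,200 = $103,680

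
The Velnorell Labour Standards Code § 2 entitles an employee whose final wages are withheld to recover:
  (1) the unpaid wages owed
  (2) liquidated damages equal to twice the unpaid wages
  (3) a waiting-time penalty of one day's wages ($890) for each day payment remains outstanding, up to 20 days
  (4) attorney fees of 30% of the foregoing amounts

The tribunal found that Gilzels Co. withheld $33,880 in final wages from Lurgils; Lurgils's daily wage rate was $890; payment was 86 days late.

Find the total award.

$155,272

Doubled: 2 × $33,880 = $67,760
Penalty days: min(86, 20) = 20
Waiting-time penalty: 20 × $890 = $17,800
Subtotal: $33,880 + $67,760 + $17,800 = $119,440
Attorney fees: 30% of $119,440 = $35,832
Total award: $119,440 + $35,832 = $155,272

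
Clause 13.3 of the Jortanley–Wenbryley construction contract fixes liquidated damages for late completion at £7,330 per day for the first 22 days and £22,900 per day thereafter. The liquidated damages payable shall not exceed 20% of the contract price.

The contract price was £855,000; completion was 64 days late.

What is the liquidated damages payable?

Liquidated damages: £171,000

First 22 days: 22 × £7,330 = £161,260
Remaining days: (64 − 22) × £22,900 = £961,800
Accrued per-day damages: £161,260 + £961,800 = £1,123,060
Cap: 20% of £855,000 = £171,000
Cap at £171,000: £1,123,060 exceeds the cap → £171,000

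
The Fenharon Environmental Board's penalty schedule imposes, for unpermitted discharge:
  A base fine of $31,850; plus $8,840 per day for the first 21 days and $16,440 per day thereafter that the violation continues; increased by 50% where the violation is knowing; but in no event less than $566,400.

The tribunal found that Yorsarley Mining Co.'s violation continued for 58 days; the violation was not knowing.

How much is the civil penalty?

$825,770

First 21 days: 21 × $8,840 = $185,640
Remaining days: (58 − 21) × $16,440 = $608,280
Per-day component: $185,640 + $608,280 = $793,920
Base plus per-day: $31,850 + $793,920 = $825,770
The violation was not knowing: no 50% increase.
Minimum $566,400: $825,770 meets the minimum, no increase.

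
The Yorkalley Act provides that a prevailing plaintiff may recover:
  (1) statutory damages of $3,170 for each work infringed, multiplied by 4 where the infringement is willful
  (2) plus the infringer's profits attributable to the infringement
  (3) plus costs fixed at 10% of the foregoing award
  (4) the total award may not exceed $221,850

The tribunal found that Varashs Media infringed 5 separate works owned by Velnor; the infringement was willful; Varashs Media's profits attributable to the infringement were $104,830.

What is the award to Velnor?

Statutory damages: 5 × $3,170 = $15,850
Multiplied by 4: 4 × $15,850 = $63,400
Combined award: $63,400 + $104,830 = $168,230
Costs: 10% of $168,230 = $16,823
Award plus costs: $168,230 + $16,823 = $185,053
Cap at $221,850: $185,053 is within the cap, no reduction.

$185,053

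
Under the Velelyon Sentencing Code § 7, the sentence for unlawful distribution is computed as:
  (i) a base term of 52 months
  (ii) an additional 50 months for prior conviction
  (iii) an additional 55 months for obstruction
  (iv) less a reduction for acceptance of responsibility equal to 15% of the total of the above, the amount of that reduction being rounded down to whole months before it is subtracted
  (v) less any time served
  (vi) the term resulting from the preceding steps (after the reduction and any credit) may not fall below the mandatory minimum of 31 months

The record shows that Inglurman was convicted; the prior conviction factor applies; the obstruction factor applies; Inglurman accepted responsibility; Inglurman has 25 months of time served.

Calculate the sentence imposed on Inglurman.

Sentence: 109 months

Prior conviction enhancement: +50 months
Obstruction enhancement: +55 months
Adjusted term: 52 months + 50 months + 55 months = 157 months
Acceptance of responsibility reduction: 15% of 157 months = 23 months (rounded down)
After reduction: 157 − 23 = 134 months
Less time served: 134 months − 25 months = 109 months
Minimum 31 months: 109 months meets the minimum, no increase.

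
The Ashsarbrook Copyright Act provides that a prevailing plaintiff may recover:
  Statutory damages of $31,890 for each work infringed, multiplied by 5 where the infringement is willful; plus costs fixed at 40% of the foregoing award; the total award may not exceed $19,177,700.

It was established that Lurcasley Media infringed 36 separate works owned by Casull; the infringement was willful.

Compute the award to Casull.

$8,036,280

Statutory damages: 36 × $31,890 = $1,148,040
Multiplied by 5: 5 × $1,148,040 = $5,740,200
Costs: 40% of $5,740,200 = $2,296,080
Award plus costs: $5,740,200 + $2,296,080 = $8,036,280
Cap at $19,177,700: $8,036,280 is within the cap, no reduction.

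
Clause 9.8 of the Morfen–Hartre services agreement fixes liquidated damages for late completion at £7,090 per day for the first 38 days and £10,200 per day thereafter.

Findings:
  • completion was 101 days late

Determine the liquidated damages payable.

Liquidated damages: £912,020

First 38 days: 38 × £7,090 = £269,420
Remaining days: (101 − 38) × £10,200 = £642,600
Accrued per-day damages: £269,420 + £642,600 = £912,020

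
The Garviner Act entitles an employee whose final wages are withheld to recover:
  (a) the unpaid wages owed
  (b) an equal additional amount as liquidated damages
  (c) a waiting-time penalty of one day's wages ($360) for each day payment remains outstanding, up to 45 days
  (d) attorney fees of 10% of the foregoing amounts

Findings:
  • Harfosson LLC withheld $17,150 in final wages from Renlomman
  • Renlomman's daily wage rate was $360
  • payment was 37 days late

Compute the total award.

$52,382

Liquidated damages (equal amount): $17,150
Penalty days: min(37, 45) = 37
Waiting-time penalty: 37 × $360 = $13,320
Subtotal: $17,150 + $17,150 + $13,320 = $47,620
Attorney fees: 10% of $47,620 = $4,762
Total award: $47,620 + $4,762 = $52,382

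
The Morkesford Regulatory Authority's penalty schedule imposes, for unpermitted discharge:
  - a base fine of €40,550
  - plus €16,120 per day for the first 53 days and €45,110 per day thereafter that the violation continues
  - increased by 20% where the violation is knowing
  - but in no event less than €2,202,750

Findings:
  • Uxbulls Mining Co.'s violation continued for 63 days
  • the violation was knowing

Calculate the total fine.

€2,202,750

First 53 days: 53 × €16,120 = €854,360
Remaining days: (63 − 53) × €45,110 = €451,100
Per-day component: €854,360 + €451,100 = €1,305,460
Base plus per-day: €40,550 + €1,305,460 = €1,346,010
Enhancement: 20% of €1,346,010 = €269,202
Enhanced fine: €1,346,010 + €269,202 = €1,615,212
Minimum €2,202,750: €1,615,212 is below the minimum → €2,202,750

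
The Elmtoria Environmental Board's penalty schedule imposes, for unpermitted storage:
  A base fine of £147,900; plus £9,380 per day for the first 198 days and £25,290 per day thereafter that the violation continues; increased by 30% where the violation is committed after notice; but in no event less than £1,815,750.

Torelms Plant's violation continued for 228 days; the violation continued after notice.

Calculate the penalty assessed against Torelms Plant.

First 198 days: 198 × £9,380 = £1,857,240
Remaining days: (228 − 198) × £25,290 = £758,700
Per-day component: £1,857,240 + £758,700 = £2,615,940
Base plus per-day: £147,900 + £2,615,940 = £2,763,840
Enhancement: 30% of £2,763,840 = £829,152
Enhanced fine: £2,763,840 + £829,152 = £3,592,992
Minimum £1,815,750: £3,592,992 meets the minimum, no increase.

£3,592,992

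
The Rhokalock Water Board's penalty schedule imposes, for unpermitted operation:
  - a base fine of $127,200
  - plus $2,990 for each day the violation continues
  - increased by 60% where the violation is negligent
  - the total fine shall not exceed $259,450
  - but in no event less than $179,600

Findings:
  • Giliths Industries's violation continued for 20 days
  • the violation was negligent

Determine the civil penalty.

$259,450

Per-day component: 20 × $2,990 = $59,800
Base plus per-day: $127,200 + $59,800 = $187,000
Enhancement: 60% of $187,000 = $112,200
Enhanced fine: $187,000 + $112,200 = $299,200
Cap at $259,450: $299,200 exceeds the cap → $259,450
Minimum $179,600: $259,450 meets the minimum, no increase.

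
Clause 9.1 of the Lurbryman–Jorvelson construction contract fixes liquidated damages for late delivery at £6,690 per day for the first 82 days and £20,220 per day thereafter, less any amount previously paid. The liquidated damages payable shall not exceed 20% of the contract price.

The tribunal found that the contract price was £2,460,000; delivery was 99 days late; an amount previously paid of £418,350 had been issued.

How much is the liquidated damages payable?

First 82 days: 82 × £6,690 = £548,580
Remaining days: (99 − 82) × £20,220 = £343,740
Accrued per-day damages: £548,580 + £343,740 = £892,320
Less amount previously paid: £892,320 − £418,350 = £473,970
Cap: 20% of £2,460,000 = £492,000
Cap at £492,000: £473,970 is within the cap, no reduction.

£473,970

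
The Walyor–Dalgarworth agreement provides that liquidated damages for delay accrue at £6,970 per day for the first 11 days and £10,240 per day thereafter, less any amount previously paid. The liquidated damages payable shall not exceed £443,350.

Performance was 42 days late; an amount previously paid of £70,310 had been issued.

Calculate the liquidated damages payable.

First 11 days: 11 × £6,970 = £76,670
Remaining days: (42 − 11) × £10,240 = £317,440
Accrued per-day damages: £76,670 + £317,440 = £394,110
Less amount previously paid: £394,110 − £70,310 = £323,800
Cap at £443,350: £323,800 is within the cap, no reduction.

Liquidated damages: £323,800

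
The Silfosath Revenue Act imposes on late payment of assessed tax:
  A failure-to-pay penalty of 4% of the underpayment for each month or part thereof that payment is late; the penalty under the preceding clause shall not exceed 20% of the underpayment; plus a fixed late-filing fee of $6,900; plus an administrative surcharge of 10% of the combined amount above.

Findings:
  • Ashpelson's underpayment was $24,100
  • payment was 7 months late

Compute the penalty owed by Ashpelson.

Accrued rate: 4% × 7 = 28%, capped at 20% → 20%
Failure-to-pay penalty: 20% of $24,100 = $4,820
Penalty before surcharge: $4,820 + $6,900 = $11,720
Administrative surcharge: 10% of $11,720 = $1,172
Total penalty: $11,720 + $1,172 = $12,892

$12,892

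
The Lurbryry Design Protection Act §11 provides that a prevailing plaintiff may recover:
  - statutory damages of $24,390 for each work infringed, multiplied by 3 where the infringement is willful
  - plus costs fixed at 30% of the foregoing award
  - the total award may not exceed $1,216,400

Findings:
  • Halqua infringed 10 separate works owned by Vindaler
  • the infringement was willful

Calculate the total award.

$951,210

Statutory damages: 10 × $24,390 = $243,900
Trebled: 3 × $243,900 = $731,700
Costs: 30% of $731,700 = $219,510
Award plus costs: $731,700 + $219,510 = $951,210
Cap at $1,216,400: $951,210 is within the cap, no reduction.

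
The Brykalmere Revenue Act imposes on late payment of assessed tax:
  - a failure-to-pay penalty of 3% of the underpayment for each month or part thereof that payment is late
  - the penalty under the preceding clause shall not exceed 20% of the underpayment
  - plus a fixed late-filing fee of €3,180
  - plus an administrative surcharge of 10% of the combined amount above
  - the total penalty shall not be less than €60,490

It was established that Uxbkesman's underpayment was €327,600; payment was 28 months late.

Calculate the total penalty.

Accrued rate: 3% × 28 = 84%, capped at 20% → 20%
Failure-to-pay penalty: 20% of €327,600 = €65,520
Penalty before surcharge: €65,520 + €3,180 = €68,700
Administrative surcharge: 10% of €68,700 = €6,870
Total penalty: €68,700 + €6,870 = €75,570
Minimum €60,490: €75,570 meets the minimum, no increase.

€75,570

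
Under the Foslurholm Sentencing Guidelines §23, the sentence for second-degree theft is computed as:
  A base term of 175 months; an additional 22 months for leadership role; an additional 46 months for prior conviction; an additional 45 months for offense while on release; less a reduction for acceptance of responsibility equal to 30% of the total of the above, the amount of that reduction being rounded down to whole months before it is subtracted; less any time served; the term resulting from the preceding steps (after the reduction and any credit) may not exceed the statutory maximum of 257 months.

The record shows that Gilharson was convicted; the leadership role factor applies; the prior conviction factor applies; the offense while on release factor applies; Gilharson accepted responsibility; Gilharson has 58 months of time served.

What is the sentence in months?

Leadership role enhancement: +22 months
Prior conviction enhancement: +46 months
Offense while on release enhancement: +45 months
Adjusted term: 175 months + 22 months + 46 months + 45 months = 288 months
Acceptance of responsibility reduction: 30% of 288 months = 86 months (rounded down)
After reduction: 288 − 86 = 202 months
Less time served: 202 months − 58 months = 144 months
Cap at 257 months: 144 months is within the cap, no reduction.

144 months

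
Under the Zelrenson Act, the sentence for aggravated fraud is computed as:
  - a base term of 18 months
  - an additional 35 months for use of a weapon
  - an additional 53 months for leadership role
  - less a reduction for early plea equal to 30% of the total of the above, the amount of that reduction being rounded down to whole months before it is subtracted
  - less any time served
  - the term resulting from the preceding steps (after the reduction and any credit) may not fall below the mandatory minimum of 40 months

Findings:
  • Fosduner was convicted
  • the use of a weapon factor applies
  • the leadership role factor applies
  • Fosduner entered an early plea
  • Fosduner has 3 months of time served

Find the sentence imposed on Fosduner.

Use of a weapon enhancement: +35 months
Leadership role enhancement: +53 months
Adjusted term: 18 months + 35 months + 53 months = 106 months
Early plea reduction: 30% of 106 months = 31 months (rounded down)
After reduction: 106 − 31 = 75 months
Less time served: 75 months − 3 months = 72 months
Minimum 40 months: 72 months meets the minimum, no increase.

72 months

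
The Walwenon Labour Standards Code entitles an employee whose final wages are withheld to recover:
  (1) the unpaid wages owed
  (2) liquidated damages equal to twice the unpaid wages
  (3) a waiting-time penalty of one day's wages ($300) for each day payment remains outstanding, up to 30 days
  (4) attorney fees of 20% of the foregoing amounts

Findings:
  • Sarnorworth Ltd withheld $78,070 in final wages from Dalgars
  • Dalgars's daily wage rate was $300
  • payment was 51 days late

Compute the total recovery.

Doubled: 2 × $78,070 = $156,140
Penalty days: min(51, 30) = 30
Waiting-time penalty: 30 × $300 = $9,000
Subtotal: $78,070 + $156,140 + $9,000 = $243,210
Attorney fees: 20% of $243,210 = $48,642
Total award: $243,210 + $48,642 = $291,852

Total award: $291,852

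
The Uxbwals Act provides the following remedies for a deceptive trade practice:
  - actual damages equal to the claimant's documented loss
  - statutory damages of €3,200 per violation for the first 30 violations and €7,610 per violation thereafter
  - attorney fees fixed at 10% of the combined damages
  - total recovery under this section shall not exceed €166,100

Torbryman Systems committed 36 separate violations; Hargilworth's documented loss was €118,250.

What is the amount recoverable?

First 30 violations: 30 × €3,200 = €96,000
Remaining violations: (36 − 30) × €7,610 = €45,660
Statutory damages: €96,000 + €45,660 = €141,660
Combined damages: €118,250 + €141,660 = €259,910
Attorney fees: 10% of €259,910 = €25,991
Total before cap: €259,910 + €25,991 = €285,901
Cap at €166,100: €285,901 exceeds the cap → €166,100

€166,100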